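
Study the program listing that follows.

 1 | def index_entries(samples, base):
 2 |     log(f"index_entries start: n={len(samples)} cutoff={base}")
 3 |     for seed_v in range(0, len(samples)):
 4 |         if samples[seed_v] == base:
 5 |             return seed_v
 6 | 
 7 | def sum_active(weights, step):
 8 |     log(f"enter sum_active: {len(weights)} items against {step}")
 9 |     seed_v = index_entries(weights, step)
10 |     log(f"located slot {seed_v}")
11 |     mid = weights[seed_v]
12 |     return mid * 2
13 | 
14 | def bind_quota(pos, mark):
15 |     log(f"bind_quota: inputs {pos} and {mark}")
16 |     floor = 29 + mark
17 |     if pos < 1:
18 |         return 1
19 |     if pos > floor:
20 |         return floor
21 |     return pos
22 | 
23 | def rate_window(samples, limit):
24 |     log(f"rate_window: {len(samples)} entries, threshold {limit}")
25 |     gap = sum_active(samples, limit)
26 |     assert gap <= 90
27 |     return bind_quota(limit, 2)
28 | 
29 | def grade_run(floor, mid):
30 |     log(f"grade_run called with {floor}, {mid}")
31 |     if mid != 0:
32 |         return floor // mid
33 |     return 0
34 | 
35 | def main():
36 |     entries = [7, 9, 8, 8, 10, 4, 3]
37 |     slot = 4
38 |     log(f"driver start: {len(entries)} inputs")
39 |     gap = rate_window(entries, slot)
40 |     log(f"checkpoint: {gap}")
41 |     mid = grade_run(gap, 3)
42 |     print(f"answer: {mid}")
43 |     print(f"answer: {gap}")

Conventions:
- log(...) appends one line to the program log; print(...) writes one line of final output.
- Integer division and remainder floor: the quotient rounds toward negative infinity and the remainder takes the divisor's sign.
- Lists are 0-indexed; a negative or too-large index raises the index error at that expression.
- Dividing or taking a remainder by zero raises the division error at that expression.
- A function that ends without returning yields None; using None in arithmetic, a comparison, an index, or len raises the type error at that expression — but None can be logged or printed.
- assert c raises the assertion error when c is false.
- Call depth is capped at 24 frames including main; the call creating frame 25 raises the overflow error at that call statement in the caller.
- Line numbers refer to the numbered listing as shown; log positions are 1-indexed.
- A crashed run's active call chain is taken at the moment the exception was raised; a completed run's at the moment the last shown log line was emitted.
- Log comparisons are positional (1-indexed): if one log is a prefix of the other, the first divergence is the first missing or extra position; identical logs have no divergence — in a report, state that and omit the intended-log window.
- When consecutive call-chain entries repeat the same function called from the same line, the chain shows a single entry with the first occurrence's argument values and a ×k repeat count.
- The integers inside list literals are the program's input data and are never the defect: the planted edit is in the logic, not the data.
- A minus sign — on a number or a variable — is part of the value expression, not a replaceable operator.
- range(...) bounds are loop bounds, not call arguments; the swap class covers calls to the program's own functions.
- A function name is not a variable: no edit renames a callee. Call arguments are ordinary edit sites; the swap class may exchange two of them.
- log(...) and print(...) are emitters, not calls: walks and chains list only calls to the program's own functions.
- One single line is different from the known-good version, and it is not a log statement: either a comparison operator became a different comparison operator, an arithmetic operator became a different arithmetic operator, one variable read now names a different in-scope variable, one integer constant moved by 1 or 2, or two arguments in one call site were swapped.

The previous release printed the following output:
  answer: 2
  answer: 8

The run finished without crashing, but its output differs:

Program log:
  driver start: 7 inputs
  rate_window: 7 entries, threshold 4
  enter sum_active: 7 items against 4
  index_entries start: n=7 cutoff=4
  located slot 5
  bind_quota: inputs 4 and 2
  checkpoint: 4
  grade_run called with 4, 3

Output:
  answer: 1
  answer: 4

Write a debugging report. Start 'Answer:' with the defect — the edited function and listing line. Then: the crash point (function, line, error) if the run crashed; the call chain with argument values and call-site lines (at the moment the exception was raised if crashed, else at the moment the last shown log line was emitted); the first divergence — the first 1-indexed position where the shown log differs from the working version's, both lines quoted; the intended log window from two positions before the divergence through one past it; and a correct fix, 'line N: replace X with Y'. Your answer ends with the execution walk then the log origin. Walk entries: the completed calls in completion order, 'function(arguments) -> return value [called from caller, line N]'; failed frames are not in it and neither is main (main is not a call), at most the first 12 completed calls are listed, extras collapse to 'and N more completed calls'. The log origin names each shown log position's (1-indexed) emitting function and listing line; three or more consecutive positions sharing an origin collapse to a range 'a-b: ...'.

Answer: the defect is in rate_window at line 27.
Core observation: Position 6 is the first bad log line: 'bind_quota: inputs 4 and 2' should read 'bind_quota: inputs 8 and 2'.
Call chain: main -> grade_run(4, 3) (called at line 41).
First divergence: position 6 — the shown line 'bind_quota: inputs 4 and 2' should read 'bind_quota: inputs 8 and 2'.
Intended log window:
  4: index_entries start: n=7 cutoff=4
  5: located slot 5
  6: bind_quota: inputs 8 and 2
  7: checkpoint: 8
Execution walk:
  index_entries([7, 9, 8, 8, 10, 4, 3], 4) -> 5  [called from sum_active, line 9]
  sum_active([7, 9, 8, 8, 10, 4, 3], 4) -> 8  [called from rate_window, line 25]
  bind_quota(4, 2) -> 4  [called from rate_window, line 27]
  rate_window([7, 9, 8, 8, 10, 4, 3], 4) -> 4  [called from main, line 39]
  grade_run(4, 3) -> 1  [called from main, line 41]
Log origins:
  1: emitted by main (line 38)
  2: emitted by rate_window (line 24)
  3: emitted by sum_active (line 8)
  4: emitted by index_entries (line 2)
  5: emitted by sum_active (line 10)
  6: emitted by bind_quota (line 15)
  7: emitted by main (line 40)
  8: emitted by grade_run (line 30)
A correct fix: line 27: replace `limit` with `gap`.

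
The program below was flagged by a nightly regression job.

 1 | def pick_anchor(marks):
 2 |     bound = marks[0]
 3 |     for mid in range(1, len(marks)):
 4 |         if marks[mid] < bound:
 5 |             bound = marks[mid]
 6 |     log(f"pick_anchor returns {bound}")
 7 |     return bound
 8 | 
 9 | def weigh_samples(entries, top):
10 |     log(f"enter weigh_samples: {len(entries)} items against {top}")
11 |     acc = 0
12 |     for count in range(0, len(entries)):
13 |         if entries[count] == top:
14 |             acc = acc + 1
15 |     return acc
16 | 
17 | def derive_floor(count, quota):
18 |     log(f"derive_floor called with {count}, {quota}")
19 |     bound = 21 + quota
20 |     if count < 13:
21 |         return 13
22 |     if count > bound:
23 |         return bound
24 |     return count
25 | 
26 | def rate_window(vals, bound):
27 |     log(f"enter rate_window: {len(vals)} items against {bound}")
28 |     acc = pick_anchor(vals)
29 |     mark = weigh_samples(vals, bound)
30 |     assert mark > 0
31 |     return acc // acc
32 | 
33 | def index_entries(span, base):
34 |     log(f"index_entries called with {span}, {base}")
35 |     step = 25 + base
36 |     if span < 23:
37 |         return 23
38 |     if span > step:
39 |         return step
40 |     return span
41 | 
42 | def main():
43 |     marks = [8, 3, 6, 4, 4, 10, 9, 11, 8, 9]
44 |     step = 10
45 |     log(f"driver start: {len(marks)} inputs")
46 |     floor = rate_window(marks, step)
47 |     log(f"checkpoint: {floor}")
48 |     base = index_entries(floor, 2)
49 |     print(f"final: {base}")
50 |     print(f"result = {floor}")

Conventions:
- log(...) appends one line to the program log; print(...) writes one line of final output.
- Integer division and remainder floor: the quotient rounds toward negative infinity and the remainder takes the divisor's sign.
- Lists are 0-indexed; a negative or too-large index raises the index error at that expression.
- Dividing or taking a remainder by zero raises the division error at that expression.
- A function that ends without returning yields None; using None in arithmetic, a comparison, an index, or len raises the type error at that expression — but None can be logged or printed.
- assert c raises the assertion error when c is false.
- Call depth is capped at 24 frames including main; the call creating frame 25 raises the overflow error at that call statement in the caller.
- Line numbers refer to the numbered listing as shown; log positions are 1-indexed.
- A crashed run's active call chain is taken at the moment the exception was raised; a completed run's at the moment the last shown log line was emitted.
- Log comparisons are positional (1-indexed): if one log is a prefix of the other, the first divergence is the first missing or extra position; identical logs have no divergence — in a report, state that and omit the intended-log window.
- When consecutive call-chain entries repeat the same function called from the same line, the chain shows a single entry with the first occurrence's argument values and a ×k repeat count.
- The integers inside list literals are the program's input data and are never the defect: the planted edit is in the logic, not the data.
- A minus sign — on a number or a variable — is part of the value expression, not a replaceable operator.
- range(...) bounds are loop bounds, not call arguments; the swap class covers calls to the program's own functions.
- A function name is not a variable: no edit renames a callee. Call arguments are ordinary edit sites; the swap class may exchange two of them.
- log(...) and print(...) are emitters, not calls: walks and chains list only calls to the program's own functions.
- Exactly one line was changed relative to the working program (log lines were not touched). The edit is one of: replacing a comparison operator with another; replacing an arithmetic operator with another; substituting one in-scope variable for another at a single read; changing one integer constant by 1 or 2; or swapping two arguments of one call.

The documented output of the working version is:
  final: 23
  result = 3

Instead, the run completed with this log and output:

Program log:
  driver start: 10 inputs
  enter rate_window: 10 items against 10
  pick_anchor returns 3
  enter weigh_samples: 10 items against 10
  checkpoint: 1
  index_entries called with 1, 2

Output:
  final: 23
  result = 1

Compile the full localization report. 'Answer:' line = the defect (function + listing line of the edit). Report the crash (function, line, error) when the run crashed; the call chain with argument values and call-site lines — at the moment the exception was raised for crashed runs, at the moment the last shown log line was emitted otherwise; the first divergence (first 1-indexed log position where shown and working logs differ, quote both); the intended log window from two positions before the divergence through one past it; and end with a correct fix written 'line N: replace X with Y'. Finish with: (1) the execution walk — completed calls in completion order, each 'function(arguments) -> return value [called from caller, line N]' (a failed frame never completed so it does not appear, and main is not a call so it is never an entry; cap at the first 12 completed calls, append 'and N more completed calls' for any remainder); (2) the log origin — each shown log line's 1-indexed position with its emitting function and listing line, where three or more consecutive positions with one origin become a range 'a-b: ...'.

Answer: the defect is in rate_window at line 31.
The tell: Position 5 is the first bad log line: 'checkpoint: 1' should read 'checkpoint: 3'.
Call chain: main -> index_entries(1, 2) (called at line 48).
First divergence: at position 5 the run shows 'checkpoint: 1' where the working version logs 'checkpoint: 3'.
Intended log window:
  3: pick_anchor returns 3
  4: enter weigh_samples: 10 items against 10
  5: checkpoint: 3
  6: index_entries called with 3, 2
Execution walk:
  pick_anchor([8, 3, 6, 4, 4, 10, 9, 11, 8, 9]) -> 3  [called from rate_window, line 28]
  weigh_samples([8, 3, 6, 4, 4, 10, 9, 11, 8, 9], 10) -> 1  [called from rate_window, line 29]
  rate_window([8, 3, 6, 4, 4, 10, 9, 11, 8, 9], 10) -> 1  [called from main, line 46]
  index_entries(1, 2) -> 23  [called from main, line 48]
Log line origins:
  1: from main, line 45
  2: from rate_window, line 27
  3: from pick_anchor, line 6
  4: from weigh_samples, line 10
  5: from main, line 47
  6: from index_entries, line 34
A correct fix: line 31: replace `acc // acc` with `acc // mark`.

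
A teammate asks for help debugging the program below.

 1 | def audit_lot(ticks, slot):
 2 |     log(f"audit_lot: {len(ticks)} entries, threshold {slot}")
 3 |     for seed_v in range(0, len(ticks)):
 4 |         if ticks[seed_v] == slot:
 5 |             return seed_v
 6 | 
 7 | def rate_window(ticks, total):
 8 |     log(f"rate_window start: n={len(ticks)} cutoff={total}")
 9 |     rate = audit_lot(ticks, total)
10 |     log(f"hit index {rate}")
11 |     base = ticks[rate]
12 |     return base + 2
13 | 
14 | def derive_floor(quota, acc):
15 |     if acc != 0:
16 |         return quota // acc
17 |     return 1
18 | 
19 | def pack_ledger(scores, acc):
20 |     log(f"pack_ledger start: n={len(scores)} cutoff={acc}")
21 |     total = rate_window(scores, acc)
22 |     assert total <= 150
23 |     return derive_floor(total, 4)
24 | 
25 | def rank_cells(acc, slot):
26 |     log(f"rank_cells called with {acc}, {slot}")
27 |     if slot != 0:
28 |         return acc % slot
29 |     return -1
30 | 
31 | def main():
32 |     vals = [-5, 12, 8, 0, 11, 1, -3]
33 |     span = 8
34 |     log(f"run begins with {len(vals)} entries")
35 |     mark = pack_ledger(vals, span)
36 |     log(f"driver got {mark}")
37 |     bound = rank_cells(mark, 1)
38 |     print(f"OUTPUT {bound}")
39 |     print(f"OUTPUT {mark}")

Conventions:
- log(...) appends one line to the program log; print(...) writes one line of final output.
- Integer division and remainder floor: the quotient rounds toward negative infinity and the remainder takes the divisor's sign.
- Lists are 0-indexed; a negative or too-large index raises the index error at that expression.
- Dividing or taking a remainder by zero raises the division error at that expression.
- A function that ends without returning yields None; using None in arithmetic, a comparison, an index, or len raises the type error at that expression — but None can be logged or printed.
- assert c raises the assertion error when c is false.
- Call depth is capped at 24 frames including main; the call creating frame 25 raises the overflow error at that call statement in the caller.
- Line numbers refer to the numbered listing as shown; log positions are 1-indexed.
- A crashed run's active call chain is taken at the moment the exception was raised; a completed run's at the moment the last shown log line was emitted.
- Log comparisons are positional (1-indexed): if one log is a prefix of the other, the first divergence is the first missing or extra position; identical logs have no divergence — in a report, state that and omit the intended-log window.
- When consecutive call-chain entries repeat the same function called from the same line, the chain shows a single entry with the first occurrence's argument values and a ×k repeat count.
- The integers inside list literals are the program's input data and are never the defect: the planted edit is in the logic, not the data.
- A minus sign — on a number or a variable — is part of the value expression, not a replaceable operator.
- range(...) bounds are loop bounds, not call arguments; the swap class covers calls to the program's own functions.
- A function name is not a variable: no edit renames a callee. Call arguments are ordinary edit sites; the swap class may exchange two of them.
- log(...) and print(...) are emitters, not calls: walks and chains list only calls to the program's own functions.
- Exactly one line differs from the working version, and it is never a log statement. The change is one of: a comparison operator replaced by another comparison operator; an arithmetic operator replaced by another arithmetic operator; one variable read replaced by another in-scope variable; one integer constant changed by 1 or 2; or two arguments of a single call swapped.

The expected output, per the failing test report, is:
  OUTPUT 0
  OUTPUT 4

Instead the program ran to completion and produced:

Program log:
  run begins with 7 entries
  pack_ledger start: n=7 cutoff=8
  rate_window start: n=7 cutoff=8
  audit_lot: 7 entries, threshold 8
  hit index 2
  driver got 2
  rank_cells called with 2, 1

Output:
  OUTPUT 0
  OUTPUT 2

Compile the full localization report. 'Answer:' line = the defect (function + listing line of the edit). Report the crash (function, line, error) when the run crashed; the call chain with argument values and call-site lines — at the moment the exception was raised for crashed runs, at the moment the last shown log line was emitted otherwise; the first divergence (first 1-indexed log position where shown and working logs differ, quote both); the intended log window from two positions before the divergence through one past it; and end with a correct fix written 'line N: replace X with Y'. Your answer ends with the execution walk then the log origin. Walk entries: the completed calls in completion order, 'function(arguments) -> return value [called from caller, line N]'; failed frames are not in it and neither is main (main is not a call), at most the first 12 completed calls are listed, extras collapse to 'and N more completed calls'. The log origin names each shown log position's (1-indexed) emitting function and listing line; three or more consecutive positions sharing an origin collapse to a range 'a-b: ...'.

Answer: the defect is in rate_window at line 12.
The tell: The log first diverges at position 6: the faulty run prints 'driver got 2' where the working version prints 'driver got 4'.
Call chain: main -> rank_cells(2, 1) (called at line 37).
First divergence: position 6; shown 'driver got 2' vs intended 'driver got 4'.
Intended log window:
  4: audit_lot: 7 entries, threshold 8
  5: hit index 2
  6: driver got 4
  7: rank_cells called with 4, 1
Execution walk:
  audit_lot([-5, 12, 8, 0, 11, 1, -3], 8) -> 2  [called from rate_window, line 9]
  rate_window([-5, 12, 8, 0, 11, 1, -3], 8) -> 10  [called from pack_ledger, line 21]
  derive_floor(10, 4) -> 2  [called from pack_ledger, line 23]
  pack_ledger([-5, 12, 8, 0, 11, 1, -3], 8) -> 2  [called from main, line 35]
  rank_cells(2, 1) -> 0  [called from main, line 37]
Log origin:
  1 — main, line 34
  2 — pack_ledger, line 20
  3 — rate_window, line 8
  4 — audit_lot, line 2
  5 — rate_window, line 10
  6 — main, line 36
  7 — rank_cells, line 26
A correct fix: line 12: replace `+` with `*`.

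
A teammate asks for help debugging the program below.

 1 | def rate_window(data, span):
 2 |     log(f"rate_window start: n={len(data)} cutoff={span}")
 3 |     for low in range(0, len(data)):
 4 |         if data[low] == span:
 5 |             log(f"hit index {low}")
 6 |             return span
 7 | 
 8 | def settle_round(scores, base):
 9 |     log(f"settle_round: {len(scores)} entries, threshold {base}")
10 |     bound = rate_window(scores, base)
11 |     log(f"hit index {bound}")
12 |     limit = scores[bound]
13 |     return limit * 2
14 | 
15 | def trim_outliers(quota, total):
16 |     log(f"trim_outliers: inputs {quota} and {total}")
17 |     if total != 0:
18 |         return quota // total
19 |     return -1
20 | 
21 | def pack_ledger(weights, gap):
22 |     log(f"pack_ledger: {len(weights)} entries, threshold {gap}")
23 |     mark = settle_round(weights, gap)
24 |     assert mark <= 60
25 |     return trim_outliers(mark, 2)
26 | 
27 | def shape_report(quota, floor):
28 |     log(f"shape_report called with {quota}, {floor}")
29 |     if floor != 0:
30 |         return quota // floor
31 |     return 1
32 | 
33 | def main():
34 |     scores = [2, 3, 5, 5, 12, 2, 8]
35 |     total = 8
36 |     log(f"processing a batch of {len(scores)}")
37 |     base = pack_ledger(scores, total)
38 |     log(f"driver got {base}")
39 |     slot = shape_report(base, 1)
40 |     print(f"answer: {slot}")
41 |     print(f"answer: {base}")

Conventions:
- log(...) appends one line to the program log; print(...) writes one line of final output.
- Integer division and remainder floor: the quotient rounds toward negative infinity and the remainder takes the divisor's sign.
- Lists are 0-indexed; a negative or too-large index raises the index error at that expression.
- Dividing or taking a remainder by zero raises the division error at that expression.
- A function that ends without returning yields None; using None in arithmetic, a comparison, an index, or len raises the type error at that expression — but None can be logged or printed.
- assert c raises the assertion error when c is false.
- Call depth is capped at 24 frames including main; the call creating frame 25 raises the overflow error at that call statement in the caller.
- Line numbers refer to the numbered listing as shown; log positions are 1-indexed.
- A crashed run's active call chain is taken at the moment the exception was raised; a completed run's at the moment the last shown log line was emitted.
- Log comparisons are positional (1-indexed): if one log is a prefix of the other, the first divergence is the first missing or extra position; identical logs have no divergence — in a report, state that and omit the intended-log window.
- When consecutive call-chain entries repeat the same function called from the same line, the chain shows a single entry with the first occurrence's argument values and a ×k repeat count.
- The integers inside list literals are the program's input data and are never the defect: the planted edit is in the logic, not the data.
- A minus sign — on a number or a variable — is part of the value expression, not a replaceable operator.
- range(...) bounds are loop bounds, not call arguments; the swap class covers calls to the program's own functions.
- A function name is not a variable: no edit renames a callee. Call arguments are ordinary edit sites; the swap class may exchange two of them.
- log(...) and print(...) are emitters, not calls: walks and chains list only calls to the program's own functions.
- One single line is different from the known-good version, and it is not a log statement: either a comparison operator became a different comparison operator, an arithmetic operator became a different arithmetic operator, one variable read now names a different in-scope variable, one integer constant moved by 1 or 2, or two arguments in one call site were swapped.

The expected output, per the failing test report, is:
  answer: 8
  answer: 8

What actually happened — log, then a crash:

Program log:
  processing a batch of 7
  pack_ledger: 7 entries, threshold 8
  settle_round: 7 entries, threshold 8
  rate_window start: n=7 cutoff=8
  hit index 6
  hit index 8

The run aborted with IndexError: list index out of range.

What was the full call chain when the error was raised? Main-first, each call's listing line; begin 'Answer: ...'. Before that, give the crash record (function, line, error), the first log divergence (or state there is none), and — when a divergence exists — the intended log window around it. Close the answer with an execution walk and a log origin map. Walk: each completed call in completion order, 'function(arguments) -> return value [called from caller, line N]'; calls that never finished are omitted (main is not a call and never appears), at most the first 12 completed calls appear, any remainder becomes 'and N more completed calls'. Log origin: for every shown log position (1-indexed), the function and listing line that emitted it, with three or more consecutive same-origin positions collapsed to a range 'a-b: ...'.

Answer: main -> pack_ledger (called at line 37) -> settle_round (called at line 23).
Key observation: The earliest visible damage is log position 6 — 'hit index 8' rather than the intended 'hit index 6'.
Crash: settle_round, line 12, IndexError.
First divergence: position 6 — the shown line 'hit index 8' should read 'hit index 6'.
Intended log window:
  4: rate_window start: n=7 cutoff=8
  5: hit index 6
  6: hit index 6
  7: trim_outliers: inputs 16 and 2
Execution walk:
  rate_window([2, 3, 5, 5, 12, 2, 8], 8) -> 8  [called from settle_round, line 10]
Log origin:
  1 — main, line 36
  2 — pack_ledger, line 22
  3 — settle_round, line 9
  4 — rate_window, line 2
  5 — rate_window, line 5
  6 — settle_round, line 11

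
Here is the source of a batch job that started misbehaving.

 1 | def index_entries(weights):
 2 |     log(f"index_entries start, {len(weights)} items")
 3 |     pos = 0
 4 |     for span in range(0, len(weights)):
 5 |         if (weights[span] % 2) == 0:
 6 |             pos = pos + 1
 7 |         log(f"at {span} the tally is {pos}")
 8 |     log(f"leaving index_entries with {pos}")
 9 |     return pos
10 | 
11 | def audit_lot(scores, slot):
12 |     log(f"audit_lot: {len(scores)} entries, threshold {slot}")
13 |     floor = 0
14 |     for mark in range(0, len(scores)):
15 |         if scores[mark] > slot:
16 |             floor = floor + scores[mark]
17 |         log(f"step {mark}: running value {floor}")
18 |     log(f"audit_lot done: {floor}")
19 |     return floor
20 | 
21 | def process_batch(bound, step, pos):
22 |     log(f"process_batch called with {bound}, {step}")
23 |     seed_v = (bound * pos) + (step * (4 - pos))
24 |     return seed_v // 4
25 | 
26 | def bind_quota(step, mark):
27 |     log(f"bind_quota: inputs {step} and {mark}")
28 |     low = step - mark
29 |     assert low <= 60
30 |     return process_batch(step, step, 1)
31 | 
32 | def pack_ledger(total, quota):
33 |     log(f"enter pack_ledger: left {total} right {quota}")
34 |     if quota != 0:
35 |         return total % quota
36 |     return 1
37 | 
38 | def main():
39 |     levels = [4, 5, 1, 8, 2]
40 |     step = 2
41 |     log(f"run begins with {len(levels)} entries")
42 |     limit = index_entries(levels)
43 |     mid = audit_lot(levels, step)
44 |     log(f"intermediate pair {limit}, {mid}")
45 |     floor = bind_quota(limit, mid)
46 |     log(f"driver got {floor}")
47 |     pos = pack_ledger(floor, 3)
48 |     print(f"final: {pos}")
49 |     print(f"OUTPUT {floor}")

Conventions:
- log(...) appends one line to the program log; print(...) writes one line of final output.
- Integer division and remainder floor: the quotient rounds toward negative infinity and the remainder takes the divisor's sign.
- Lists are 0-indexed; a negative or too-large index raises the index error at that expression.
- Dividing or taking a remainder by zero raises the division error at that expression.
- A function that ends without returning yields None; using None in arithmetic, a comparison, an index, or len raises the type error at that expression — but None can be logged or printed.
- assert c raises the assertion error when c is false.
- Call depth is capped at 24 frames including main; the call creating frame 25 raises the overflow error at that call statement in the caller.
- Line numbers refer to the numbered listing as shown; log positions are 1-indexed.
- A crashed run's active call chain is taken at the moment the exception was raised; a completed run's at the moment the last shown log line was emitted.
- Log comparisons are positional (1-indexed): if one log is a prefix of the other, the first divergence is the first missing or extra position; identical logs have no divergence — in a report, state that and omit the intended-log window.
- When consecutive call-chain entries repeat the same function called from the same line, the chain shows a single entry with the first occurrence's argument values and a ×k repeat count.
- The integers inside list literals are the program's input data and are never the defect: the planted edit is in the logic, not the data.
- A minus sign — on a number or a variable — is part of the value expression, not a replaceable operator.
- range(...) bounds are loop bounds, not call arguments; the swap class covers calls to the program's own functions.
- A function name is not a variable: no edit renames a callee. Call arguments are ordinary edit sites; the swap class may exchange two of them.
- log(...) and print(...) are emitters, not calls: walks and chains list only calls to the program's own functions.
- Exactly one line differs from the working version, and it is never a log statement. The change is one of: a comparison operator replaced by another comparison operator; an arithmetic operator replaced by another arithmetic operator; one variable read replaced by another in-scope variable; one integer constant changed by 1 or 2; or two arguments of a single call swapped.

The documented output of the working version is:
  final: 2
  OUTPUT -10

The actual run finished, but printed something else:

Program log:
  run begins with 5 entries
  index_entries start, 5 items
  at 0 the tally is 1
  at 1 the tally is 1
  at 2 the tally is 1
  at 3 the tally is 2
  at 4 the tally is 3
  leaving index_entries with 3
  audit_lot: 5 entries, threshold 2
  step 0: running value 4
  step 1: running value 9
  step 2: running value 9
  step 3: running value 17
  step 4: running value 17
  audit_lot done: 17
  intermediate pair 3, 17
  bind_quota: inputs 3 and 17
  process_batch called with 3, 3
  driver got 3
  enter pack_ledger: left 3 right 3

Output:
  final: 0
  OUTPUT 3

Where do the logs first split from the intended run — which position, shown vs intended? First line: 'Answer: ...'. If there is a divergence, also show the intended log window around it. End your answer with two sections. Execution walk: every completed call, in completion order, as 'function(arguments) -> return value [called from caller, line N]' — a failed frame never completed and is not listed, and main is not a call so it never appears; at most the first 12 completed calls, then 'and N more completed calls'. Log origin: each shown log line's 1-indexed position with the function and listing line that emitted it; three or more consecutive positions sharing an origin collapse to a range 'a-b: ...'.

Answer: position 18; shown 'process_batch called with 3, 3' vs intended 'process_batch called with 3, -14'.
Intended log window:
  16: intermediate pair 3, 17
  17: bind_quota: inputs 3 and 17
  18: process_batch called with 3, -14
  19: driver got -10
Execution walk:
  index_entries([4, 5, 1, 8, 2]) -> 3  [called from main, line 42]
  audit_lot([4, 5, 1, 8, 2], 2) -> 17  [called from main, line 43]
  process_batch(3, 3, 1) -> 3  [called from bind_quota, line 30]
  bind_quota(3, 17) -> 3  [called from main, line 45]
  pack_ledger(3, 3) -> 0  [called from main, line 47]
Log line origins:
  1 — main, line 41
  2 — index_entries, line 2
  3-7 — index_entries, line 7
  8 — index_entries, line 8
  9 — audit_lot, line 12
  10-14 — audit_lot, line 17
  15 — audit_lot, line 18
  16 — main, line 44
  17 — bind_quota, line 27
  18 — process_batch, line 22
  19 — main, line 46
  20 — pack_ledger, line 33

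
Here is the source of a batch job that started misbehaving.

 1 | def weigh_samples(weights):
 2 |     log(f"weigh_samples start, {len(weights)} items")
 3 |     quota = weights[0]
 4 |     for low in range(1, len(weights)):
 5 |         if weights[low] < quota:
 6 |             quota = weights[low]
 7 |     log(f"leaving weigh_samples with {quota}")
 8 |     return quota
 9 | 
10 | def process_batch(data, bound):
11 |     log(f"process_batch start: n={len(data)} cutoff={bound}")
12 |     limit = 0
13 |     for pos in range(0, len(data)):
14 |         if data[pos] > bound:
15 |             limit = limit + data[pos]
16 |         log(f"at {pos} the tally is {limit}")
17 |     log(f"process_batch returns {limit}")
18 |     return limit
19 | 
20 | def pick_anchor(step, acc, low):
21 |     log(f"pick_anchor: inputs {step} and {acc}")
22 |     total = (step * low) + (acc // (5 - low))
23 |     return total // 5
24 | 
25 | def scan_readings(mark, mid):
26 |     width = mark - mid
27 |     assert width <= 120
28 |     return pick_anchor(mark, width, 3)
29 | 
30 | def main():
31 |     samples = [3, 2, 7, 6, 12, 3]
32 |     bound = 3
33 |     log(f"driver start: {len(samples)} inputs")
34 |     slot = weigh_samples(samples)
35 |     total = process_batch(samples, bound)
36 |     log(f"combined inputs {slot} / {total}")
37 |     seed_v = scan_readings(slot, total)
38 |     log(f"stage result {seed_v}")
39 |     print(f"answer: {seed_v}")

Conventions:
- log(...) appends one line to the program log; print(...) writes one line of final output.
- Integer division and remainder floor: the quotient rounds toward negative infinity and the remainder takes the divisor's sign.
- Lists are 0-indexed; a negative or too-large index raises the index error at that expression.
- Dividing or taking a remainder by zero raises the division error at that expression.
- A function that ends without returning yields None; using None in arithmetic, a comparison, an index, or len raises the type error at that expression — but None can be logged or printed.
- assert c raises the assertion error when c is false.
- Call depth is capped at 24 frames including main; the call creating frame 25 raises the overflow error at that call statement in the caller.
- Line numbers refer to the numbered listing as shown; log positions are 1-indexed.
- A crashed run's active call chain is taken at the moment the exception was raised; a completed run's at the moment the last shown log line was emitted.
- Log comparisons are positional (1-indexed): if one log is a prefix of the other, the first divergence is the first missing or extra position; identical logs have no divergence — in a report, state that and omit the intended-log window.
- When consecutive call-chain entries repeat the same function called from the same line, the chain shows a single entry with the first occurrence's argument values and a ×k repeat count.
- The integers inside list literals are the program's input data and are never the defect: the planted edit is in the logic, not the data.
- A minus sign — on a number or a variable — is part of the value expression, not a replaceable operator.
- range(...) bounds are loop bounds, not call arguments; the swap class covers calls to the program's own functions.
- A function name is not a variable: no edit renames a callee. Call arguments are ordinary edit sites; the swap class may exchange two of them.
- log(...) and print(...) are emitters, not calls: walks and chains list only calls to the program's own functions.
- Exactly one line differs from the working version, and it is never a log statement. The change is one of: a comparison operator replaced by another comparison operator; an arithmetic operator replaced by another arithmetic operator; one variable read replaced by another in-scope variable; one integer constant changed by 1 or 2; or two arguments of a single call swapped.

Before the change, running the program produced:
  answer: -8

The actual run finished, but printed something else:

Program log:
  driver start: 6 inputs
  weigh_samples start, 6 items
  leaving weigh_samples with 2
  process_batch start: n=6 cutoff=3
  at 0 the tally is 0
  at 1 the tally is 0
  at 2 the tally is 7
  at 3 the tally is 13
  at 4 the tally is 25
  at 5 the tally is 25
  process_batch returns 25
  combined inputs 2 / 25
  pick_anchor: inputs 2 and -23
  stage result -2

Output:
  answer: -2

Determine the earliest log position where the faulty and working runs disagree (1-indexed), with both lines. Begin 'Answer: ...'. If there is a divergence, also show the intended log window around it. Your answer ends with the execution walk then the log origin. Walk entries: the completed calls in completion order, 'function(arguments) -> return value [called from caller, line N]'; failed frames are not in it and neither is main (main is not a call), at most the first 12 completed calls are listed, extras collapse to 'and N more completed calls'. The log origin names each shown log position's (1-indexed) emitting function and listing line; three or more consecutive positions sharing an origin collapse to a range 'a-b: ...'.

Answer: position 14; shown 'stage result -2' vs intended 'stage result -8'.
Intended log window:
  12: combined inputs 2 / 25
  13: pick_anchor: inputs 2 and -23
  14: stage result -8
Execution walk:
  weigh_samples([3, 2, 7, 6, 12, 3]) -> 2  [called from main, line 34]
  process_batch([3, 2, 7, 6, 12, 3], 3) -> 25  [called from main, line 35]
  pick_anchor(2, -23, 3) -> -2  [called from scan_readings, line 28]
  scan_readings(2, 25) -> -2  [called from main, line 37]
Log origins:
  1: emitted by main (line 33)
  2: emitted by weigh_samples (line 2)
  3: emitted by weigh_samples (line 7)
  4: emitted by process_batch (line 11)
  5-10: emitted by process_batch (line 16)
  11: emitted by process_batch (line 17)
  12: emitted by main (line 36)
  13: emitted by pick_anchor (line 21)
  14: emitted by main (line 38)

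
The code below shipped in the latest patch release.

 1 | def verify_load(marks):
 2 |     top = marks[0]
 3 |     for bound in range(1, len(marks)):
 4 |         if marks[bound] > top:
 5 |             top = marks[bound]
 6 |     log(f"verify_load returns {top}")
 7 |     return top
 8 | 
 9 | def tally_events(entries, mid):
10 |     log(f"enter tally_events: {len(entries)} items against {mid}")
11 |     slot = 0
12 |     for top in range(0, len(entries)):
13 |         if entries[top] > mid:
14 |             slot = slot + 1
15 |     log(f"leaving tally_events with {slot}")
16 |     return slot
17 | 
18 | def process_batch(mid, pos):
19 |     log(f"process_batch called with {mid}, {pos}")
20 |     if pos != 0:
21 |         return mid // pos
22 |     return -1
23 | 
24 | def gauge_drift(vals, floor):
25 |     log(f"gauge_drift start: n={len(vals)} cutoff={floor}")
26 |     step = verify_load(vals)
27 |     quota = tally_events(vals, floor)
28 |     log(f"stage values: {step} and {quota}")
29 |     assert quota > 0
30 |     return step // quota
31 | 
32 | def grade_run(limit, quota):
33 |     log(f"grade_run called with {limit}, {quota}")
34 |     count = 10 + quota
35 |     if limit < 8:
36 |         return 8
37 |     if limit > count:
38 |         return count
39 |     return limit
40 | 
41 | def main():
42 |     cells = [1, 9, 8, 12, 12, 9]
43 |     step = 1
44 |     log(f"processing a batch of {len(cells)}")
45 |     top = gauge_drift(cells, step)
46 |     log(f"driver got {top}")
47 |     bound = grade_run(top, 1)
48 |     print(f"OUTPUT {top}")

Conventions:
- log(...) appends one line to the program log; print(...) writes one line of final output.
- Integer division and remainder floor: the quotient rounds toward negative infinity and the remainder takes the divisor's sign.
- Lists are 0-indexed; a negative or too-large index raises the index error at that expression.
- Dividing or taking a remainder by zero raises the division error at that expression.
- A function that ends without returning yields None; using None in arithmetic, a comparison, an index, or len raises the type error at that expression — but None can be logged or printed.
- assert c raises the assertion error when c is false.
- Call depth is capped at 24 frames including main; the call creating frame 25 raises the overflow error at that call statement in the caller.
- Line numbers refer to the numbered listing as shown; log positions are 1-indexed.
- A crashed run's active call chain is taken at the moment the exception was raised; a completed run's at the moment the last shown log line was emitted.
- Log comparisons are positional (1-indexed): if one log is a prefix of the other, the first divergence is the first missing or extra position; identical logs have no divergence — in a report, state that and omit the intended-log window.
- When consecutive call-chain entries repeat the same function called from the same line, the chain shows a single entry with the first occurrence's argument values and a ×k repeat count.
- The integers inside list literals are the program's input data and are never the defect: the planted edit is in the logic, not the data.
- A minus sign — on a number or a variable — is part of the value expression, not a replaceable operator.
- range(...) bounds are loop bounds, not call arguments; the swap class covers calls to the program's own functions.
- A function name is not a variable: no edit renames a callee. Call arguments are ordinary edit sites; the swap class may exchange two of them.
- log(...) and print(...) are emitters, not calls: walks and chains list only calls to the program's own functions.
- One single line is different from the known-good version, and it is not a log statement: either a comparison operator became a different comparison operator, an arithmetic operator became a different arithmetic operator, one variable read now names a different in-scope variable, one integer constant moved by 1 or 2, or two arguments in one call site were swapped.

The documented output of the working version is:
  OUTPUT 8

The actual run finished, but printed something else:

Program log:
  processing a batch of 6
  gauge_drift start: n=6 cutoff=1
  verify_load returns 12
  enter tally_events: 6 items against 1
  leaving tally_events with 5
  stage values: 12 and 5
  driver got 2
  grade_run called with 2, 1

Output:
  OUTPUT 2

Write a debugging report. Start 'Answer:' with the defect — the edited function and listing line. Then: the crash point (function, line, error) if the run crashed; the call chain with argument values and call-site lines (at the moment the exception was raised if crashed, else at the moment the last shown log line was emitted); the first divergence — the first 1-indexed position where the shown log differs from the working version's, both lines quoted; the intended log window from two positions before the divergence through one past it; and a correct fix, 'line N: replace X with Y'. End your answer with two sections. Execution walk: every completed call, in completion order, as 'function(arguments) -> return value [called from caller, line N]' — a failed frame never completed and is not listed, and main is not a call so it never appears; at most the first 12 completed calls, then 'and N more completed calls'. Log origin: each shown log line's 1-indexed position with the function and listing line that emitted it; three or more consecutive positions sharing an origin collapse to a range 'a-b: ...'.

Answer: the defect is in main at line 48.
Core observation: The logs agree in full; only the final output differs.
Call chain: main -> grade_run(2, 1) (called at line 47).
First divergence: none (the log streams are identical).
Execution walk:
  verify_load([1, 9, 8, 12, 12, 9]) -> 12  [called from gauge_drift, line 26]
  tally_events([1, 9, 8, 12, 12, 9], 1) -> 5  [called from gauge_drift, line 27]
  gauge_drift([1, 9, 8, 12, 12, 9], 1) -> 2  [called from main, line 45]
  grade_run(2, 1) -> 8  [called from main, line 47]
Origin of each log line:
  1: logged in main at line 44
  2: logged in gauge_drift at line 25
  3: logged in verify_load at line 6
  4: logged in tally_events at line 10
  5: logged in tally_events at line 15
  6: logged in gauge_drift at line 28
  7: logged in main at line 46
  8: logged in grade_run at line 33
A correct fix: line 48: replace `top` with `bound`.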